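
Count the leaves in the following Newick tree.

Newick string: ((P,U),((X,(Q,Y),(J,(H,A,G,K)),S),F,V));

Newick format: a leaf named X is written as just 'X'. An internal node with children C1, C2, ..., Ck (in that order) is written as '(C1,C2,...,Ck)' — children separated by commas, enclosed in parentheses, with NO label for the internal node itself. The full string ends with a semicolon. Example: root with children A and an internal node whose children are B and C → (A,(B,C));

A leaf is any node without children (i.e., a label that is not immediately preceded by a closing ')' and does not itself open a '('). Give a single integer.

Answer: 13

Derivation:
Newick: ((P,U),((X,(Q,Y),(J,(H,A,G,K)),S),F,V));
Scan left-to-right; a leaf is any maximal label run not followed by '(':
  pos 2: leaf 'P' → count = 1
  pos 4: leaf 'U' → count = 2
  pos 9: leaf 'X' → count = 3
  pos 12: leaf 'Q' → count = 4
  pos 14: leaf 'Y' → count = 5
  pos 18: leaf 'J' → count = 6
  pos 21: leaf 'H' → count = 7
  pos 23: leaf 'A' → count = 8
  pos 25: leaf 'G' → count = 9
  pos 27: leaf 'K' → count = 10
  pos 31: leaf 'S' → count = 11
  pos 34: leaf 'F' → count = 12
  pos 36: leaf 'V' → count = 13
Total leaves: 13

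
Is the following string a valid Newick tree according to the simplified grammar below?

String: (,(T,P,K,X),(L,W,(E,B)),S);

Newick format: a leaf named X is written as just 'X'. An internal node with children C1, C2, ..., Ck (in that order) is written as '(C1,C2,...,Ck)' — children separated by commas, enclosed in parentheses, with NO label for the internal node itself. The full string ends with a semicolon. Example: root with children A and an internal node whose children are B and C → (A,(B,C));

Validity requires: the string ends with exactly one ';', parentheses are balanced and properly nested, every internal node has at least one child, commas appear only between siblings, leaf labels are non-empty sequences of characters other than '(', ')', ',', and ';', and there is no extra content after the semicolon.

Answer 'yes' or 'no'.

Answer: no

Derivation:
Input: (,(T,P,K,X),(L,W,(E,B)),S);
Paren balance: 4 '(' vs 4 ')' OK
Ends with single ';': True
Full parse: FAILS (empty leaf label at pos 1)
Valid: False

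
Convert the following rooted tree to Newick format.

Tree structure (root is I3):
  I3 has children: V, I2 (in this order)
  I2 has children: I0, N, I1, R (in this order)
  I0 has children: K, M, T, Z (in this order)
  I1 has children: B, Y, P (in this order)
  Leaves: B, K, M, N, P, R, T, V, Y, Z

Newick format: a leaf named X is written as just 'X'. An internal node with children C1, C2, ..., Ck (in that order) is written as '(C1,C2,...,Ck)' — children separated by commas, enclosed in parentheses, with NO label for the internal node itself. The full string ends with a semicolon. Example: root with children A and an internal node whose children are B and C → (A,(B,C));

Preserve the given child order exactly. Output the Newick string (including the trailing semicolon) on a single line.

Answer: (V,((K,M,T,Z),N,(B,Y,P),R));

Derivation:
internal I3 with children ['V', 'I2']
  leaf 'V' → 'V'
  internal I2 with children ['I0', 'N', 'I1', 'R']
    internal I0 with children ['K', 'M', 'T', 'Z']
      leaf 'K' → 'K'
      leaf 'M' → 'M'
      leaf 'T' → 'T'
      leaf 'Z' → 'Z'
    → '(K,M,T,Z)'
    leaf 'N' → 'N'
    internal I1 with children ['B', 'Y', 'P']
      leaf 'B' → 'B'
      leaf 'Y' → 'Y'
      leaf 'P' → 'P'
    → '(B,Y,P)'
    leaf 'R' → 'R'
  → '((K,M,T,Z),N,(B,Y,P),R)'
→ '(V,((K,M,T,Z),N,(B,Y,P),R))'
Final: (V,((K,M,T,Z),N,(B,Y,P),R));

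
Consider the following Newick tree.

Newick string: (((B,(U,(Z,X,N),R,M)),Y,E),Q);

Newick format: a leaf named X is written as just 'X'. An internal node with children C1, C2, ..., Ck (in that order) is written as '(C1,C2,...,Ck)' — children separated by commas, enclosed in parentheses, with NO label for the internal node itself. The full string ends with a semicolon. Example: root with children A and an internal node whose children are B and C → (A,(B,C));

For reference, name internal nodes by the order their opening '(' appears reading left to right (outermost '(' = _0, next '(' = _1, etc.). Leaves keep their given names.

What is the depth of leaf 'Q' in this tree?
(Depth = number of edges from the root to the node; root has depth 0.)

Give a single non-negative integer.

Answer: 1

Derivation:
Newick: (((B,(U,(Z,X,N),R,M)),Y,E),Q);
Naming internals by '(' encounter order: outermost '(' = _0, next = _1, ...
Query node: Q
Path from root: _0 -> Q
Depth of Q: 1 (number of edges from root)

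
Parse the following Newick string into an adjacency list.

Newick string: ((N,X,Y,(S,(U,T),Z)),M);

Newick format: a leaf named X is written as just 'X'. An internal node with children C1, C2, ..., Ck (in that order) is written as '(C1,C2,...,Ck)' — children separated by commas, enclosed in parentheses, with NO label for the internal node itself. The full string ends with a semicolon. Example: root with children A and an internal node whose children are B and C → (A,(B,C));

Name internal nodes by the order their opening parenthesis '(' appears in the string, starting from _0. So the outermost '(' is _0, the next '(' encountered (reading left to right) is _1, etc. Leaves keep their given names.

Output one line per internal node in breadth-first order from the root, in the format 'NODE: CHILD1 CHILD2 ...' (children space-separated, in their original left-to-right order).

Answer: _0: _1 M
_1: N X Y _2
_2: S _3 Z
_3: U T

Derivation:
Input: ((N,X,Y,(S,(U,T),Z)),M);
Scanning left-to-right, naming '(' by encounter order:
  pos 0: '(' -> open internal node _0 (depth 1)
  pos 1: '(' -> open internal node _1 (depth 2)
  pos 8: '(' -> open internal node _2 (depth 3)
  pos 11: '(' -> open internal node _3 (depth 4)
  pos 15: ')' -> close internal node _3 (now at depth 3)
  pos 18: ')' -> close internal node _2 (now at depth 2)
  pos 19: ')' -> close internal node _1 (now at depth 1)
  pos 22: ')' -> close internal node _0 (now at depth 0)
Total internal nodes: 4
BFS adjacency from root:
  _0: _1 M
  _1: N X Y _2
  _2: S _3 Z
  _3: U T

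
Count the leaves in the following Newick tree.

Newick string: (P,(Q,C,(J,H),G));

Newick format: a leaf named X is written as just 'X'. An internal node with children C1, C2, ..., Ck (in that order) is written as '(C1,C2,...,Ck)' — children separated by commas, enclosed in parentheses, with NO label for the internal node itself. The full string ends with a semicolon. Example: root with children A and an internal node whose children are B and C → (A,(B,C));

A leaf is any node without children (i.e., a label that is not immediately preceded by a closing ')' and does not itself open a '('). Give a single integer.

Newick: (P,(Q,C,(J,H),G));
Scan left-to-right; a leaf is any maximal label run not followed by '(':
  pos 1: leaf 'P' → count = 1
  pos 4: leaf 'Q' → count = 2
  pos 6: leaf 'C' → count = 3
  pos 9: leaf 'J' → count = 4
  pos 11: leaf 'H' → count = 5
  pos 14: leaf 'G' → count = 6
Total leaves: 6

Answer: 6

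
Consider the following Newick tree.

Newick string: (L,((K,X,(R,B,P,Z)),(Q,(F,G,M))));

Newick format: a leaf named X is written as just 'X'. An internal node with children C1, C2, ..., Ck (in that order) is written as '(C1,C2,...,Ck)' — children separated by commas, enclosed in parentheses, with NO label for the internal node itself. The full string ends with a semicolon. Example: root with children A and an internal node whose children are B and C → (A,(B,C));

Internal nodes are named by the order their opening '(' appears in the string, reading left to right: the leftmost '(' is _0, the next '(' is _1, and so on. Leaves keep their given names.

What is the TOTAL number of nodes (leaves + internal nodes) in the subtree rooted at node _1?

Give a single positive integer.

Newick: (L,((K,X,(R,B,P,Z)),(Q,(F,G,M))));
Locate _1: it is the '(' at position 3 (the 2nd '(' reading left to right).
Query: subtree rooted at _1
_1: subtree_size = 1 + 14
  _2: subtree_size = 1 + 7
    K: subtree_size = 1 + 0
    X: subtree_size = 1 + 0
    _3: subtree_size = 1 + 4
      R: subtree_size = 1 + 0
      B: subtree_size = 1 + 0
      P: subtree_size = 1 + 0
      Z: subtree_size = 1 + 0
  _4: subtree_size = 1 + 5
    Q: subtree_size = 1 + 0
    _5: subtree_size = 1 + 3
      F: subtree_size = 1 + 0
      G: subtree_size = 1 + 0
      M: subtree_size = 1 + 0
Total subtree size of _1: 15

Answer: 15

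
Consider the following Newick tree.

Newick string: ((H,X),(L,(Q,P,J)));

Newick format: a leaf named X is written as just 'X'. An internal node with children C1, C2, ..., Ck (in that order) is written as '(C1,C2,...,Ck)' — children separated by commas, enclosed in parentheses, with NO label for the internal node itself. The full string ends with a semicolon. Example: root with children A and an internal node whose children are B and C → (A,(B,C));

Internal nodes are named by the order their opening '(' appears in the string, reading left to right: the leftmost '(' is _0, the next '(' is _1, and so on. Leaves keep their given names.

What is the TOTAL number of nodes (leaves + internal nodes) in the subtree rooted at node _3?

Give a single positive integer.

Newick: ((H,X),(L,(Q,P,J)));
Locate _3: it is the '(' at position 10 (the 4th '(' reading left to right).
Query: subtree rooted at _3
_3: subtree_size = 1 + 3
  Q: subtree_size = 1 + 0
  P: subtree_size = 1 + 0
  J: subtree_size = 1 + 0
Total subtree size of _3: 4

Answer: 4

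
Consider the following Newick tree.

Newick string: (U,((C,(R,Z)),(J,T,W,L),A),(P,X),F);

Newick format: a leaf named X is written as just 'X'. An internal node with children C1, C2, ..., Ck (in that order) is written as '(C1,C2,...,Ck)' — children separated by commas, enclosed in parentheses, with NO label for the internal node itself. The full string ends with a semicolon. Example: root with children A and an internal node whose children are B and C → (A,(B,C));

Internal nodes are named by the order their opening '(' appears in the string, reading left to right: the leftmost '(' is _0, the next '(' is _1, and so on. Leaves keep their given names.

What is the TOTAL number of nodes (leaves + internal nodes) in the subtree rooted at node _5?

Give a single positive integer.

Answer: 3

Derivation:
Newick: (U,((C,(R,Z)),(J,T,W,L),A),(P,X),F);
Locate _5: it is the '(' at position 27 (the 6th '(' reading left to right).
Query: subtree rooted at _5
_5: subtree_size = 1 + 2
  P: subtree_size = 1 + 0
  X: subtree_size = 1 + 0
Total subtree size of _5: 3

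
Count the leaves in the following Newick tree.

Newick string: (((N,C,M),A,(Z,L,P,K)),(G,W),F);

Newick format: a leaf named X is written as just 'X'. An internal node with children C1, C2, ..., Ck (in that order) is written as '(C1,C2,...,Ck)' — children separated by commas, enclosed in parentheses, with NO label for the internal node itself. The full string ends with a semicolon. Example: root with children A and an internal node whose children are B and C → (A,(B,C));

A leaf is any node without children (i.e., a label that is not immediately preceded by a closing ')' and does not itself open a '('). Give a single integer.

Newick: (((N,C,M),A,(Z,L,P,K)),(G,W),F);
Scan left-to-right; a leaf is any maximal label run not followed by '(':
  pos 3: leaf 'N' → count = 1
  pos 5: leaf 'C' → count = 2
  pos 7: leaf 'M' → count = 3
  pos 10: leaf 'A' → count = 4
  pos 13: leaf 'Z' → count = 5
  pos 15: leaf 'L' → count = 6
  pos 17: leaf 'P' → count = 7
  pos 19: leaf 'K' → count = 8
  pos 24: leaf 'G' → count = 9
  pos 26: leaf 'W' → count = 10
  pos 29: leaf 'F' → count = 11
Total leaves: 11

Answer: 11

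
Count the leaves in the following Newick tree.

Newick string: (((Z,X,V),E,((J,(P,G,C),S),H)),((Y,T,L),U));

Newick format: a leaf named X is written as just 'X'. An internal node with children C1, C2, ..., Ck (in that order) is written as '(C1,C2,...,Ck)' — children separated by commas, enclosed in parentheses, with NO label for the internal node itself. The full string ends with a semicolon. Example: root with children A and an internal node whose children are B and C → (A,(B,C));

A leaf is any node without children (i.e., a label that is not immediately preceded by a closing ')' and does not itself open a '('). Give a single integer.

Newick: (((Z,X,V),E,((J,(P,G,C),S),H)),((Y,T,L),U));
Scan left-to-right; a leaf is any maximal label run not followed by '(':
  pos 3: leaf 'Z' → count = 1
  pos 5: leaf 'X' → count = 2
  pos 7: leaf 'V' → count = 3
  pos 10: leaf 'E' → count = 4
  pos 14: leaf 'J' → count = 5
  pos 17: leaf 'P' → count = 6
  pos 19: leaf 'G' → count = 7
  pos 21: leaf 'C' → count = 8
  pos 24: leaf 'S' → count = 9
  pos 27: leaf 'H' → count = 10
  pos 33: leaf 'Y' → count = 11
  pos 35: leaf 'T' → count = 12
  pos 37: leaf 'L' → count = 13
  pos 40: leaf 'U' → count = 14
Total leaves: 14

Answer: 14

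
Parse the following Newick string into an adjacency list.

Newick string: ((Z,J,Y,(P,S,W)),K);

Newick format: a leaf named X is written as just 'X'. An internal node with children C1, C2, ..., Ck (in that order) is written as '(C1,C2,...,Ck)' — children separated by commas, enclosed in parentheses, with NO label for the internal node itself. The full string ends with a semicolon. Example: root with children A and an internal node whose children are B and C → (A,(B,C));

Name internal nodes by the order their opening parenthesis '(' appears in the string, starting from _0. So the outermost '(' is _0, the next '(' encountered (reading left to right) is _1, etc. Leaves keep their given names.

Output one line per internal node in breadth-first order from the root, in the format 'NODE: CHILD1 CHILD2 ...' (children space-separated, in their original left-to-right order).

Input: ((Z,J,Y,(P,S,W)),K);
Scanning left-to-right, naming '(' by encounter order:
  pos 0: '(' -> open internal node _0 (depth 1)
  pos 1: '(' -> open internal node _1 (depth 2)
  pos 8: '(' -> open internal node _2 (depth 3)
  pos 14: ')' -> close internal node _2 (now at depth 2)
  pos 15: ')' -> close internal node _1 (now at depth 1)
  pos 18: ')' -> close internal node _0 (now at depth 0)
Total internal nodes: 3
BFS adjacency from root:
  _0: _1 K
  _1: Z J Y _2
  _2: P S W

Answer: _0: _1 K
_1: Z J Y _2
_2: P S W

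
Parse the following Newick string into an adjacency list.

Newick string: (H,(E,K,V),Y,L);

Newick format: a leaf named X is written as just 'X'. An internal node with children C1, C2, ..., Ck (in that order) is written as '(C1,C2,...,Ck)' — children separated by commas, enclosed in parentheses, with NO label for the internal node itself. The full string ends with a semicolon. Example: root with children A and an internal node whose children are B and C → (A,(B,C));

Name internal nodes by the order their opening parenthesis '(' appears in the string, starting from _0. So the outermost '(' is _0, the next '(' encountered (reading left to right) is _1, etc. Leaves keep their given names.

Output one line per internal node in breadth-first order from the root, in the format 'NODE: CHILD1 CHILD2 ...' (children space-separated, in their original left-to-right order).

Input: (H,(E,K,V),Y,L);
Scanning left-to-right, naming '(' by encounter order:
  pos 0: '(' -> open internal node _0 (depth 1)
  pos 3: '(' -> open internal node _1 (depth 2)
  pos 9: ')' -> close internal node _1 (now at depth 1)
  pos 14: ')' -> close internal node _0 (now at depth 0)
Total internal nodes: 2
BFS adjacency from root:
  _0: H _1 Y L
  _1: E K V

Answer: _0: H _1 Y L
_1: E K V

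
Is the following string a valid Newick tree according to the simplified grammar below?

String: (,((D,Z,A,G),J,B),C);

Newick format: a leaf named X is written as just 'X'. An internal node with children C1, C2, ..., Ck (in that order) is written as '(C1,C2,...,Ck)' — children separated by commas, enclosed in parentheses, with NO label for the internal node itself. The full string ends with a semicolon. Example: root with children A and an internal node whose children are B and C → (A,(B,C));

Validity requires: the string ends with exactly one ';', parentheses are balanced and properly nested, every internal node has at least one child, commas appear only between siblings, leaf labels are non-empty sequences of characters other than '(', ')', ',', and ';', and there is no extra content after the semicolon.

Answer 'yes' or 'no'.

Input: (,((D,Z,A,G),J,B),C);
Paren balance: 3 '(' vs 3 ')' OK
Ends with single ';': True
Full parse: FAILS (empty leaf label at pos 1)
Valid: False

Answer: no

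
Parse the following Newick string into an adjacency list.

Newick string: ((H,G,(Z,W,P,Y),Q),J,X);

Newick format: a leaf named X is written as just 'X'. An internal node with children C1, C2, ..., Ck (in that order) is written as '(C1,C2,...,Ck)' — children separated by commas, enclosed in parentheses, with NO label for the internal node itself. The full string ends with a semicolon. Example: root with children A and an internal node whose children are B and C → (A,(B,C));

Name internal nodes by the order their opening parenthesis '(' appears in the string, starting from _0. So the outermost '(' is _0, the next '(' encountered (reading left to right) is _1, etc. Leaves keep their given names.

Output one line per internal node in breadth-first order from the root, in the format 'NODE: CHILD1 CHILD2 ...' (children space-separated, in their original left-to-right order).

Answer: _0: _1 J X
_1: H G _2 Q
_2: Z W P Y

Derivation:
Input: ((H,G,(Z,W,P,Y),Q),J,X);
Scanning left-to-right, naming '(' by encounter order:
  pos 0: '(' -> open internal node _0 (depth 1)
  pos 1: '(' -> open internal node _1 (depth 2)
  pos 6: '(' -> open internal node _2 (depth 3)
  pos 14: ')' -> close internal node _2 (now at depth 2)
  pos 17: ')' -> close internal node _1 (now at depth 1)
  pos 22: ')' -> close internal node _0 (now at depth 0)
Total internal nodes: 3
BFS adjacency from root:
  _0: _1 J X
  _1: H G _2 Q
  _2: Z W P Y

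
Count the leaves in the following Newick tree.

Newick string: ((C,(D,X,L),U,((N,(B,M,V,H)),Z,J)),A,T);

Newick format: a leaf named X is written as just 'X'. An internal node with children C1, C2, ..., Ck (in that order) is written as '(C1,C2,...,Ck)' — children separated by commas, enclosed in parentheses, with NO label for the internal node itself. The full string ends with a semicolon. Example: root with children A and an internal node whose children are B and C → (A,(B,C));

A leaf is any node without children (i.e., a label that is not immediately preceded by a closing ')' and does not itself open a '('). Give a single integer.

Newick: ((C,(D,X,L),U,((N,(B,M,V,H)),Z,J)),A,T);
Scan left-to-right; a leaf is any maximal label run not followed by '(':
  pos 2: leaf 'C' → count = 1
  pos 5: leaf 'D' → count = 2
  pos 7: leaf 'X' → count = 3
  pos 9: leaf 'L' → count = 4
  pos 12: leaf 'U' → count = 5
  pos 16: leaf 'N' → count = 6
  pos 19: leaf 'B' → count = 7
  pos 21: leaf 'M' → count = 8
  pos 23: leaf 'V' → count = 9
  pos 25: leaf 'H' → count = 10
  pos 29: leaf 'Z' → count = 11
  pos 31: leaf 'J' → count = 12
  pos 35: leaf 'A' → count = 13
  pos 37: leaf 'T' → count = 14
Total leaves: 14

Answer: 14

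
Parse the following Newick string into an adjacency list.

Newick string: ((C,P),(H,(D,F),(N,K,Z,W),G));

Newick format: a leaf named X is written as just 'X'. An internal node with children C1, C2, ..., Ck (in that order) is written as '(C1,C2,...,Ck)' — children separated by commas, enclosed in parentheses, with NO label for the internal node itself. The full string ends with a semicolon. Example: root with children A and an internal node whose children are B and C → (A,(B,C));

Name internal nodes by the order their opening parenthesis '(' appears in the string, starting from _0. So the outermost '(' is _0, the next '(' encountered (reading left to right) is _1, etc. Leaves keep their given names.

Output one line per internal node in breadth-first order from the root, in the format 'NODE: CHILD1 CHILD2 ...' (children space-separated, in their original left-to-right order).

Input: ((C,P),(H,(D,F),(N,K,Z,W),G));
Scanning left-to-right, naming '(' by encounter order:
  pos 0: '(' -> open internal node _0 (depth 1)
  pos 1: '(' -> open internal node _1 (depth 2)
  pos 5: ')' -> close internal node _1 (now at depth 1)
  pos 7: '(' -> open internal node _2 (depth 2)
  pos 10: '(' -> open internal node _3 (depth 3)
  pos 14: ')' -> close internal node _3 (now at depth 2)
  pos 16: '(' -> open internal node _4 (depth 3)
  pos 24: ')' -> close internal node _4 (now at depth 2)
  pos 27: ')' -> close internal node _2 (now at depth 1)
  pos 28: ')' -> close internal node _0 (now at depth 0)
Total internal nodes: 5
BFS adjacency from root:
  _0: _1 _2
  _1: C P
  _2: H _3 _4 G
  _3: D F
  _4: N K Z W

Answer: _0: _1 _2
_1: C P
_2: H _3 _4 G
_3: D F
_4: N K Z W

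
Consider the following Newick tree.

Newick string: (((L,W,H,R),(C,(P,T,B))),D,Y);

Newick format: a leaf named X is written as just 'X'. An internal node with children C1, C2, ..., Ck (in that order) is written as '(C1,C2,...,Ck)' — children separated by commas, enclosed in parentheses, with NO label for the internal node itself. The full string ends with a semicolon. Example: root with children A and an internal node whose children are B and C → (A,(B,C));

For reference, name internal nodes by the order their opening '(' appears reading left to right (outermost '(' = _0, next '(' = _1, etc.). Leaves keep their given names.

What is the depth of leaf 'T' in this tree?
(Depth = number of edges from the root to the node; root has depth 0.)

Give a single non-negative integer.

Newick: (((L,W,H,R),(C,(P,T,B))),D,Y);
Naming internals by '(' encounter order: outermost '(' = _0, next = _1, ...
Query node: T
Path from root: _0 -> _1 -> _3 -> _4 -> T
Depth of T: 4 (number of edges from root)

Answer: 4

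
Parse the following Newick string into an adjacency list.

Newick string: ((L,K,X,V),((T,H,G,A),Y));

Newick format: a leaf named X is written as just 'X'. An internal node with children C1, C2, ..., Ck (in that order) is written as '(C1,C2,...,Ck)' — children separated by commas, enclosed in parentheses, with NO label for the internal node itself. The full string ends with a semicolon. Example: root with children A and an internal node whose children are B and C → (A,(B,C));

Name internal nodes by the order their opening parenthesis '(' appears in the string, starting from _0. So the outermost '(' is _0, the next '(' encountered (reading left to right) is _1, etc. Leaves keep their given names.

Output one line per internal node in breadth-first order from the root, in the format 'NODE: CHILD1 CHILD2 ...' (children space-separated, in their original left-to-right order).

Input: ((L,K,X,V),((T,H,G,A),Y));
Scanning left-to-right, naming '(' by encounter order:
  pos 0: '(' -> open internal node _0 (depth 1)
  pos 1: '(' -> open internal node _1 (depth 2)
  pos 9: ')' -> close internal node _1 (now at depth 1)
  pos 11: '(' -> open internal node _2 (depth 2)
  pos 12: '(' -> open internal node _3 (depth 3)
  pos 20: ')' -> close internal node _3 (now at depth 2)
  pos 23: ')' -> close internal node _2 (now at depth 1)
  pos 24: ')' -> close internal node _0 (now at depth 0)
Total internal nodes: 4
BFS adjacency from root:
  _0: _1 _2
  _1: L K X V
  _2: _3 Y
  _3: T H G A

Answer: _0: _1 _2
_1: L K X V
_2: _3 Y
_3: T H G A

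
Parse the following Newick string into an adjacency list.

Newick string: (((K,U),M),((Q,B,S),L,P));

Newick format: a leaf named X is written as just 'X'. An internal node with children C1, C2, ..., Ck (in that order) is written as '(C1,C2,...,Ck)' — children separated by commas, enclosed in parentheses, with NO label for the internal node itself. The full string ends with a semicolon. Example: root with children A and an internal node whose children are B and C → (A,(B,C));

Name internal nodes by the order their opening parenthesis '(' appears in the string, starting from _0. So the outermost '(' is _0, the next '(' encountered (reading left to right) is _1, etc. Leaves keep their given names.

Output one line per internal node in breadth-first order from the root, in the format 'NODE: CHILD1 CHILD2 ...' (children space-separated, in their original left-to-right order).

Input: (((K,U),M),((Q,B,S),L,P));
Scanning left-to-right, naming '(' by encounter order:
  pos 0: '(' -> open internal node _0 (depth 1)
  pos 1: '(' -> open internal node _1 (depth 2)
  pos 2: '(' -> open internal node _2 (depth 3)
  pos 6: ')' -> close internal node _2 (now at depth 2)
  pos 9: ')' -> close internal node _1 (now at depth 1)
  pos 11: '(' -> open internal node _3 (depth 2)
  pos 12: '(' -> open internal node _4 (depth 3)
  pos 18: ')' -> close internal node _4 (now at depth 2)
  pos 23: ')' -> close internal node _3 (now at depth 1)
  pos 24: ')' -> close internal node _0 (now at depth 0)
Total internal nodes: 5
BFS adjacency from root:
  _0: _1 _3
  _1: _2 M
  _3: _4 L P
  _2: K U
  _4: Q B S

Answer: _0: _1 _3
_1: _2 M
_3: _4 L P
_2: K U
_4: Q B S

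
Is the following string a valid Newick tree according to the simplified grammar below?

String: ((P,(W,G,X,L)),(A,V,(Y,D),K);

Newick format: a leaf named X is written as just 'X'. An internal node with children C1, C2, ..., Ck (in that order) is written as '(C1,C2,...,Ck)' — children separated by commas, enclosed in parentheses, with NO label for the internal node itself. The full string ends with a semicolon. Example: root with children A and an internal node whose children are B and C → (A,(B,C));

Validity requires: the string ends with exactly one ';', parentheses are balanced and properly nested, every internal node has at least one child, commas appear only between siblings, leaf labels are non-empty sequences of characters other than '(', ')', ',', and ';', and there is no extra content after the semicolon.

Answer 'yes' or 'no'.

Input: ((P,(W,G,X,L)),(A,V,(Y,D),K);
Paren balance: 5 '(' vs 4 ')' MISMATCH
Ends with single ';': True
Full parse: FAILS (expected , or ) at pos 28)
Valid: False

Answer: no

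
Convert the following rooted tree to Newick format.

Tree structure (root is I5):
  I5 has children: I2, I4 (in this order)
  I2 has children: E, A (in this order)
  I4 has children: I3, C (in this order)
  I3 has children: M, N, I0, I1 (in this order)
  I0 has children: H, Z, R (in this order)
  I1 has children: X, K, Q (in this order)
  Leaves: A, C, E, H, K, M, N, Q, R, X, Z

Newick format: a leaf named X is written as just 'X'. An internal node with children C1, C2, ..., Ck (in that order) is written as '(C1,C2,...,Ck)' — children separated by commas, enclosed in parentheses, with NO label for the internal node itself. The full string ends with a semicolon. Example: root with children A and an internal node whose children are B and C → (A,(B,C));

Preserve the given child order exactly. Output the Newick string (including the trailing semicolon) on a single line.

internal I5 with children ['I2', 'I4']
  internal I2 with children ['E', 'A']
    leaf 'E' → 'E'
    leaf 'A' → 'A'
  → '(E,A)'
  internal I4 with children ['I3', 'C']
    internal I3 with children ['M', 'N', 'I0', 'I1']
      leaf 'M' → 'M'
      leaf 'N' → 'N'
      internal I0 with children ['H', 'Z', 'R']
        leaf 'H' → 'H'
        leaf 'Z' → 'Z'
        leaf 'R' → 'R'
      → '(H,Z,R)'
      internal I1 with children ['X', 'K', 'Q']
        leaf 'X' → 'X'
        leaf 'K' → 'K'
        leaf 'Q' → 'Q'
      → '(X,K,Q)'
    → '(M,N,(H,Z,R),(X,K,Q))'
    leaf 'C' → 'C'
  → '((M,N,(H,Z,R),(X,K,Q)),C)'
→ '((E,A),((M,N,(H,Z,R),(X,K,Q)),C))'
Final: ((E,A),((M,N,(H,Z,R),(X,K,Q)),C));

Answer: ((E,A),((M,N,(H,Z,R),(X,K,Q)),C));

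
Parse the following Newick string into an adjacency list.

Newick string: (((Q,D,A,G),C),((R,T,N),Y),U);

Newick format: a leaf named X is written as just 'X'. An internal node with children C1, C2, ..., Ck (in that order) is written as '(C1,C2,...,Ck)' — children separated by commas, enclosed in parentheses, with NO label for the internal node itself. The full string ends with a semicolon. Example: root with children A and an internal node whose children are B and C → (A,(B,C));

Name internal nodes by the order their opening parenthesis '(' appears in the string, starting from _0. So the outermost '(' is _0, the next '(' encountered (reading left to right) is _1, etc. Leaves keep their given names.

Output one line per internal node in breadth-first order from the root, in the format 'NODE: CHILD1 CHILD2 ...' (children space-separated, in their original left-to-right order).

Input: (((Q,D,A,G),C),((R,T,N),Y),U);
Scanning left-to-right, naming '(' by encounter order:
  pos 0: '(' -> open internal node _0 (depth 1)
  pos 1: '(' -> open internal node _1 (depth 2)
  pos 2: '(' -> open internal node _2 (depth 3)
  pos 10: ')' -> close internal node _2 (now at depth 2)
  pos 13: ')' -> close internal node _1 (now at depth 1)
  pos 15: '(' -> open internal node _3 (depth 2)
  pos 16: '(' -> open internal node _4 (depth 3)
  pos 22: ')' -> close internal node _4 (now at depth 2)
  pos 25: ')' -> close internal node _3 (now at depth 1)
  pos 28: ')' -> close internal node _0 (now at depth 0)
Total internal nodes: 5
BFS adjacency from root:
  _0: _1 _3 U
  _1: _2 C
  _3: _4 Y
  _2: Q D A G
  _4: R T N

Answer: _0: _1 _3 U
_1: _2 C
_3: _4 Y
_2: Q D A G
_4: R T N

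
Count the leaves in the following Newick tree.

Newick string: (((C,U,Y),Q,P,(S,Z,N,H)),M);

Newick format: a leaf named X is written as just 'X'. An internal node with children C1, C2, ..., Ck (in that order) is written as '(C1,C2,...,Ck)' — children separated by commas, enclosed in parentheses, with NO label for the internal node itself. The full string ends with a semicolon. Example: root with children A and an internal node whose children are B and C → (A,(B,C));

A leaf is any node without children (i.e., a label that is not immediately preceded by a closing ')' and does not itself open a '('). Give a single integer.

Newick: (((C,U,Y),Q,P,(S,Z,N,H)),M);
Scan left-to-right; a leaf is any maximal label run not followed by '(':
  pos 3: leaf 'C' → count = 1
  pos 5: leaf 'U' → count = 2
  pos 7: leaf 'Y' → count = 3
  pos 10: leaf 'Q' → count = 4
  pos 12: leaf 'P' → count = 5
  pos 15: leaf 'S' → count = 6
  pos 17: leaf 'Z' → count = 7
  pos 19: leaf 'N' → count = 8
  pos 21: leaf 'H' → count = 9
  pos 25: leaf 'M' → count = 10
Total leaves: 10

Answer: 10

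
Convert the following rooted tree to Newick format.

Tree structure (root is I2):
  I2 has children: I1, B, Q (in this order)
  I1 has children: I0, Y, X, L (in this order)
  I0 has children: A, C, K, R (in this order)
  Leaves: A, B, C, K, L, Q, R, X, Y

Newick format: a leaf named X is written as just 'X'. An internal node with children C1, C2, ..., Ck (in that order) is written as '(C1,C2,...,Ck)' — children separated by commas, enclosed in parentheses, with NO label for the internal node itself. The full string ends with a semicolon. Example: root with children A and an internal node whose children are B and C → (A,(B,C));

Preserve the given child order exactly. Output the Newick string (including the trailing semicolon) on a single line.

internal I2 with children ['I1', 'B', 'Q']
  internal I1 with children ['I0', 'Y', 'X', 'L']
    internal I0 with children ['A', 'C', 'K', 'R']
      leaf 'A' → 'A'
      leaf 'C' → 'C'
      leaf 'K' → 'K'
      leaf 'R' → 'R'
    → '(A,C,K,R)'
    leaf 'Y' → 'Y'
    leaf 'X' → 'X'
    leaf 'L' → 'L'
  → '((A,C,K,R),Y,X,L)'
  leaf 'B' → 'B'
  leaf 'Q' → 'Q'
→ '(((A,C,K,R),Y,X,L),B,Q)'
Final: (((A,C,K,R),Y,X,L),B,Q);

Answer: (((A,C,K,R),Y,X,L),B,Q);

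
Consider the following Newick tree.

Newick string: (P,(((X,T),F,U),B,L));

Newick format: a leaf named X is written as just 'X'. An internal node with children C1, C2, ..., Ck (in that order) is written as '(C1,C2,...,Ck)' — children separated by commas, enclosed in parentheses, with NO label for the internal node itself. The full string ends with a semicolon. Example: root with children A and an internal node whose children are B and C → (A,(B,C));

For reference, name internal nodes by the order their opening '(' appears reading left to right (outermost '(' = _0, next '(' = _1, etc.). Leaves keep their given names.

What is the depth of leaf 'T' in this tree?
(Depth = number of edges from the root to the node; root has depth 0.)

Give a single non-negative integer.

Newick: (P,(((X,T),F,U),B,L));
Naming internals by '(' encounter order: outermost '(' = _0, next = _1, ...
Query node: T
Path from root: _0 -> _1 -> _2 -> _3 -> T
Depth of T: 4 (number of edges from root)

Answer: 4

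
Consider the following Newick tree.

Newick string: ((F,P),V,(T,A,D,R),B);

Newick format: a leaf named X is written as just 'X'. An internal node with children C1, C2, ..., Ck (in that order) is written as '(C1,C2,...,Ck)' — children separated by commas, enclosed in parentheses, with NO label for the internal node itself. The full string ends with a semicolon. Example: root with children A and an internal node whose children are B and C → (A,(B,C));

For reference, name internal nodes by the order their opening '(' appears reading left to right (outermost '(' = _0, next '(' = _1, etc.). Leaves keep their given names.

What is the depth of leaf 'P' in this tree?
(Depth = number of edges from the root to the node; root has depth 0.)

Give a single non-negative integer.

Answer: 2

Derivation:
Newick: ((F,P),V,(T,A,D,R),B);
Naming internals by '(' encounter order: outermost '(' = _0, next = _1, ...
Query node: P
Path from root: _0 -> _1 -> P
Depth of P: 2 (number of edges from root)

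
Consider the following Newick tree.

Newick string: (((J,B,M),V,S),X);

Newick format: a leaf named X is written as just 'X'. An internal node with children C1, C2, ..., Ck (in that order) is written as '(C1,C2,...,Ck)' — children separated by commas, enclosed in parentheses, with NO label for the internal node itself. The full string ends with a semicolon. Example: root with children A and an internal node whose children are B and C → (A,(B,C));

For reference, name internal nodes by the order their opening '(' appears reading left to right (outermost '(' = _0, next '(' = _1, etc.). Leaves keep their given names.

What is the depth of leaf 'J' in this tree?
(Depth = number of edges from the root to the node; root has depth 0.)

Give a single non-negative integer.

Answer: 3

Derivation:
Newick: (((J,B,M),V,S),X);
Naming internals by '(' encounter order: outermost '(' = _0, next = _1, ...
Query node: J
Path from root: _0 -> _1 -> _2 -> J
Depth of J: 3 (number of edges from root)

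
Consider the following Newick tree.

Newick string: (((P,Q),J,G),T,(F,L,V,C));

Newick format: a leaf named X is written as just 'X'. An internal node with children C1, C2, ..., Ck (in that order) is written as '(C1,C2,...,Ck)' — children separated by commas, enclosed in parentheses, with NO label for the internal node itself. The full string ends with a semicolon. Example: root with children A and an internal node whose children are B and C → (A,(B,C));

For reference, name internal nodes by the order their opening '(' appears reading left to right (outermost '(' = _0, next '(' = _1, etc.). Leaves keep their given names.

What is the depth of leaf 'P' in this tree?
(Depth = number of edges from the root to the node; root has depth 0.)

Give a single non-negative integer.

Newick: (((P,Q),J,G),T,(F,L,V,C));
Naming internals by '(' encounter order: outermost '(' = _0, next = _1, ...
Query node: P
Path from root: _0 -> _1 -> _2 -> P
Depth of P: 3 (number of edges from root)

Answer: 3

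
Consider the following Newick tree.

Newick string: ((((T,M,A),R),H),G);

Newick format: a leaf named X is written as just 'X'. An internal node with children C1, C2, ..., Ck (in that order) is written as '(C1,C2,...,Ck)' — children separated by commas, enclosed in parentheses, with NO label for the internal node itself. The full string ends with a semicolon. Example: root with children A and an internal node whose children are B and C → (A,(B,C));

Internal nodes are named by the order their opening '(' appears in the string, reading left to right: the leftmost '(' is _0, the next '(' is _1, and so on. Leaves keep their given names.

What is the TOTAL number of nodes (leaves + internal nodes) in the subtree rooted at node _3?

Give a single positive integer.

Answer: 4

Derivation:
Newick: ((((T,M,A),R),H),G);
Locate _3: it is the '(' at position 3 (the 4th '(' reading left to right).
Query: subtree rooted at _3
_3: subtree_size = 1 + 3
  T: subtree_size = 1 + 0
  M: subtree_size = 1 + 0
  A: subtree_size = 1 + 0
Total subtree size of _3: 4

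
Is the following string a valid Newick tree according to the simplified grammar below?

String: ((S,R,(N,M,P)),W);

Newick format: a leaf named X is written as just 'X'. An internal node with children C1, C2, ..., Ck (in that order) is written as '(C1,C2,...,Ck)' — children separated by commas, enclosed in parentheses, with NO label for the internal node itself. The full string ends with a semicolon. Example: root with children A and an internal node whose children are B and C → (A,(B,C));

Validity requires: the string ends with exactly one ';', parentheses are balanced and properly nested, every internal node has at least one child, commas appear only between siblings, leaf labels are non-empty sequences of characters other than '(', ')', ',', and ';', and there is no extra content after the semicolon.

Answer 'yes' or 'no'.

Input: ((S,R,(N,M,P)),W);
Paren balance: 3 '(' vs 3 ')' OK
Ends with single ';': True
Full parse: OK
Valid: True

Answer: yes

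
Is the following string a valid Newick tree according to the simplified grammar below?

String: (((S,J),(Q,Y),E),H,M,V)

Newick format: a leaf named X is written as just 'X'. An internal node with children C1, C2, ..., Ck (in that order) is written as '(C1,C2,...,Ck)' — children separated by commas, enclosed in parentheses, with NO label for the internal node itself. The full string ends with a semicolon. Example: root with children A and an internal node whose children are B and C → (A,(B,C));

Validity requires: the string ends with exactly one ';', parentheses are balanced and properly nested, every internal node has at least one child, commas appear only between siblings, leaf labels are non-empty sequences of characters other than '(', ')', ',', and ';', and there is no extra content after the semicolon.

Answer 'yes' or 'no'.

Answer: no

Derivation:
Input: (((S,J),(Q,Y),E),H,M,V)
Paren balance: 4 '(' vs 4 ')' OK
Ends with single ';': False
Full parse: FAILS (must end with ;)
Valid: False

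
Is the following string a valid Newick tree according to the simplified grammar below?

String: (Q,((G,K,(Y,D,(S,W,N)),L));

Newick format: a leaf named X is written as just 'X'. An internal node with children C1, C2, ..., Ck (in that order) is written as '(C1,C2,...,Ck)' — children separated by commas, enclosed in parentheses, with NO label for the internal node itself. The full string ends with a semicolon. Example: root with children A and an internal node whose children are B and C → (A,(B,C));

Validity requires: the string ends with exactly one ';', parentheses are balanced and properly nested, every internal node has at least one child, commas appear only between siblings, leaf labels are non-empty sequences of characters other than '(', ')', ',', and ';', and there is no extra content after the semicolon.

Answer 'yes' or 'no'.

Input: (Q,((G,K,(Y,D,(S,W,N)),L));
Paren balance: 5 '(' vs 4 ')' MISMATCH
Ends with single ';': True
Full parse: FAILS (expected , or ) at pos 26)
Valid: False

Answer: no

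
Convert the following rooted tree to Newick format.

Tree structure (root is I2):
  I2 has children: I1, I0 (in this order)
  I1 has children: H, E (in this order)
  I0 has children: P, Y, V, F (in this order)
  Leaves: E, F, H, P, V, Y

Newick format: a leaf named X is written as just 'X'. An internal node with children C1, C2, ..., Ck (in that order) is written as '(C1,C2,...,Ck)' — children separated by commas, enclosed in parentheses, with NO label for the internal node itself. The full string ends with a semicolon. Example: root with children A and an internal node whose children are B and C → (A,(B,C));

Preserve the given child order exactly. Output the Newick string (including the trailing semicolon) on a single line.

internal I2 with children ['I1', 'I0']
  internal I1 with children ['H', 'E']
    leaf 'H' → 'H'
    leaf 'E' → 'E'
  → '(H,E)'
  internal I0 with children ['P', 'Y', 'V', 'F']
    leaf 'P' → 'P'
    leaf 'Y' → 'Y'
    leaf 'V' → 'V'
    leaf 'F' → 'F'
  → '(P,Y,V,F)'
→ '((H,E),(P,Y,V,F))'
Final: ((H,E),(P,Y,V,F));

Answer: ((H,E),(P,Y,V,F));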